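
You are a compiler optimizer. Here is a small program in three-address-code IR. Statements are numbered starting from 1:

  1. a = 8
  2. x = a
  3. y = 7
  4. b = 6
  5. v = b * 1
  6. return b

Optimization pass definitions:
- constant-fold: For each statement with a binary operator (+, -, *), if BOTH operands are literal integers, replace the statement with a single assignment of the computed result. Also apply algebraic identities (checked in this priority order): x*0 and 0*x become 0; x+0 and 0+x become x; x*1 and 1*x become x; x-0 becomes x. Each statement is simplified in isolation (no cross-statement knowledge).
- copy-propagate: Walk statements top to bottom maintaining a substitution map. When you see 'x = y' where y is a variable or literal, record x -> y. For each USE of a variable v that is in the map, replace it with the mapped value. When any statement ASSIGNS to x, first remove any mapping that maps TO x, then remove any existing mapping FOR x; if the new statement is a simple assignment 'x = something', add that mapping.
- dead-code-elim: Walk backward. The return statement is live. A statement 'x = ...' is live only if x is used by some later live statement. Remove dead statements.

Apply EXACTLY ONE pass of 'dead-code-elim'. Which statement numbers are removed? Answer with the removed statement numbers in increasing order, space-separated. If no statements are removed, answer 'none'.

Backward liveness scan:
Stmt 1 'a = 8': DEAD (a not in live set [])
Stmt 2 'x = a': DEAD (x not in live set [])
Stmt 3 'y = 7': DEAD (y not in live set [])
Stmt 4 'b = 6': KEEP (b is live); live-in = []
Stmt 5 'v = b * 1': DEAD (v not in live set ['b'])
Stmt 6 'return b': KEEP (return); live-in = ['b']
Removed statement numbers: [1, 2, 3, 5]
Surviving IR:
  b = 6
  return b

Answer: 1 2 3 5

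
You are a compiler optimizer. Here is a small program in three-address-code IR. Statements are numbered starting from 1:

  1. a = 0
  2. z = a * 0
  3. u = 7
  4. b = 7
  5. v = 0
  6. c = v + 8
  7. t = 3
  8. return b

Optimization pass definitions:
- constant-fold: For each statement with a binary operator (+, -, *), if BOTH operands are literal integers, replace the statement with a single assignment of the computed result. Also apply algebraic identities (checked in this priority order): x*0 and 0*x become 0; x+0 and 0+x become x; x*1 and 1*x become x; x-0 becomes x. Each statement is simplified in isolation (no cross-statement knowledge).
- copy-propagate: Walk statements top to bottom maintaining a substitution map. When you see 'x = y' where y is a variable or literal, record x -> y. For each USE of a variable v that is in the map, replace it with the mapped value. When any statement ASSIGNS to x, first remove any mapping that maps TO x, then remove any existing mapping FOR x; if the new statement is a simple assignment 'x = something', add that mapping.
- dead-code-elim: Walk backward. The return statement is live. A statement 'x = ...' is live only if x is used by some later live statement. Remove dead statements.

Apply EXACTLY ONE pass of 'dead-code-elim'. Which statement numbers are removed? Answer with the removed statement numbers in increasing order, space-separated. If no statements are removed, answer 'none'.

Backward liveness scan:
Stmt 1 'a = 0': DEAD (a not in live set [])
Stmt 2 'z = a * 0': DEAD (z not in live set [])
Stmt 3 'u = 7': DEAD (u not in live set [])
Stmt 4 'b = 7': KEEP (b is live); live-in = []
Stmt 5 'v = 0': DEAD (v not in live set ['b'])
Stmt 6 'c = v + 8': DEAD (c not in live set ['b'])
Stmt 7 't = 3': DEAD (t not in live set ['b'])
Stmt 8 'return b': KEEP (return); live-in = ['b']
Removed statement numbers: [1, 2, 3, 5, 6, 7]
Surviving IR:
  b = 7
  return b

Answer: 1 2 3 5 6 7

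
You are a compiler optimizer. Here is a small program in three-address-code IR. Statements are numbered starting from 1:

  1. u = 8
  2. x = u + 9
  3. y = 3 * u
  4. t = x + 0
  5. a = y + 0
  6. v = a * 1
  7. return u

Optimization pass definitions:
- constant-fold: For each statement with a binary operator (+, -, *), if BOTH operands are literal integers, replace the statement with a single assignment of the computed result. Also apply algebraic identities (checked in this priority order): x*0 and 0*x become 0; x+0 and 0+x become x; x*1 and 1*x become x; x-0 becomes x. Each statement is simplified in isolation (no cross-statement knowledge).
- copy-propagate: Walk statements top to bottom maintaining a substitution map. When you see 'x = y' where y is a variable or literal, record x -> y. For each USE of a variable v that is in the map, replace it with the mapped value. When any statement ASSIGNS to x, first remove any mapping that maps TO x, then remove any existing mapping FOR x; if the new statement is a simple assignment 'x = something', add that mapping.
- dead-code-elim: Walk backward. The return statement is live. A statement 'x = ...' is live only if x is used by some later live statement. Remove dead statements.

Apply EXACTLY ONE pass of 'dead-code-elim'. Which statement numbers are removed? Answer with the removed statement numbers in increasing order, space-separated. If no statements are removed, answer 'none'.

Answer: 2 3 4 5 6

Derivation:
Backward liveness scan:
Stmt 1 'u = 8': KEEP (u is live); live-in = []
Stmt 2 'x = u + 9': DEAD (x not in live set ['u'])
Stmt 3 'y = 3 * u': DEAD (y not in live set ['u'])
Stmt 4 't = x + 0': DEAD (t not in live set ['u'])
Stmt 5 'a = y + 0': DEAD (a not in live set ['u'])
Stmt 6 'v = a * 1': DEAD (v not in live set ['u'])
Stmt 7 'return u': KEEP (return); live-in = ['u']
Removed statement numbers: [2, 3, 4, 5, 6]
Surviving IR:
  u = 8
  return u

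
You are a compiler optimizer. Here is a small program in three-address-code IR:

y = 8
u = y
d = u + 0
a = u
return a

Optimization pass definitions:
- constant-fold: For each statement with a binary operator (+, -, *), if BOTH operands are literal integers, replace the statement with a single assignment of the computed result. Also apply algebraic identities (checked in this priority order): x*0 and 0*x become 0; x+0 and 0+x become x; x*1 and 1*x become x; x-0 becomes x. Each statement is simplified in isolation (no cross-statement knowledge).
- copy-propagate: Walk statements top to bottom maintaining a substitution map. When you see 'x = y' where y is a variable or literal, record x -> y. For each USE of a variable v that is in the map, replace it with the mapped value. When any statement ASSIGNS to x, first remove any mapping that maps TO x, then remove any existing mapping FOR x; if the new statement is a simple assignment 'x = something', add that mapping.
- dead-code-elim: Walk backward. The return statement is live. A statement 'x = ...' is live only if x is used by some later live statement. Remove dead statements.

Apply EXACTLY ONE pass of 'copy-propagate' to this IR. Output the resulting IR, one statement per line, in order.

Answer: y = 8
u = 8
d = 8 + 0
a = 8
return 8

Derivation:
Applying copy-propagate statement-by-statement:
  [1] y = 8  (unchanged)
  [2] u = y  -> u = 8
  [3] d = u + 0  -> d = 8 + 0
  [4] a = u  -> a = 8
  [5] return a  -> return 8
Result (5 stmts):
  y = 8
  u = 8
  d = 8 + 0
  a = 8
  return 8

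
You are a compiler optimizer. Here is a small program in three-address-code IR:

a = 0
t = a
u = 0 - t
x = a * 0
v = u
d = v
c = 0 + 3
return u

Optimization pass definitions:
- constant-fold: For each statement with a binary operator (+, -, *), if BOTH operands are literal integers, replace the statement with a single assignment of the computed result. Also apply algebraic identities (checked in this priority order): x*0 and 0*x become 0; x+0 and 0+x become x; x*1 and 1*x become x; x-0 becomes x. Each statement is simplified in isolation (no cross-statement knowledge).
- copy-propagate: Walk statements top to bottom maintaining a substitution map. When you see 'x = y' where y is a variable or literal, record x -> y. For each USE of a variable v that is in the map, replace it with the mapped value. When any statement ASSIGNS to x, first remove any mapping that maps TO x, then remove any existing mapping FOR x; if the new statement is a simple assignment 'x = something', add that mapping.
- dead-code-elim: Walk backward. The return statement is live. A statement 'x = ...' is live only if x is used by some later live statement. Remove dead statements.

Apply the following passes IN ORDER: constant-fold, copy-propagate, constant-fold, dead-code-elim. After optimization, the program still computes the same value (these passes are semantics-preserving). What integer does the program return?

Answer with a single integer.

Answer: 0

Derivation:
Initial IR:
  a = 0
  t = a
  u = 0 - t
  x = a * 0
  v = u
  d = v
  c = 0 + 3
  return u
After constant-fold (8 stmts):
  a = 0
  t = a
  u = 0 - t
  x = 0
  v = u
  d = v
  c = 3
  return u
After copy-propagate (8 stmts):
  a = 0
  t = 0
  u = 0 - 0
  x = 0
  v = u
  d = u
  c = 3
  return u
After constant-fold (8 stmts):
  a = 0
  t = 0
  u = 0
  x = 0
  v = u
  d = u
  c = 3
  return u
After dead-code-elim (2 stmts):
  u = 0
  return u
Evaluate:
  a = 0  =>  a = 0
  t = a  =>  t = 0
  u = 0 - t  =>  u = 0
  x = a * 0  =>  x = 0
  v = u  =>  v = 0
  d = v  =>  d = 0
  c = 0 + 3  =>  c = 3
  return u = 0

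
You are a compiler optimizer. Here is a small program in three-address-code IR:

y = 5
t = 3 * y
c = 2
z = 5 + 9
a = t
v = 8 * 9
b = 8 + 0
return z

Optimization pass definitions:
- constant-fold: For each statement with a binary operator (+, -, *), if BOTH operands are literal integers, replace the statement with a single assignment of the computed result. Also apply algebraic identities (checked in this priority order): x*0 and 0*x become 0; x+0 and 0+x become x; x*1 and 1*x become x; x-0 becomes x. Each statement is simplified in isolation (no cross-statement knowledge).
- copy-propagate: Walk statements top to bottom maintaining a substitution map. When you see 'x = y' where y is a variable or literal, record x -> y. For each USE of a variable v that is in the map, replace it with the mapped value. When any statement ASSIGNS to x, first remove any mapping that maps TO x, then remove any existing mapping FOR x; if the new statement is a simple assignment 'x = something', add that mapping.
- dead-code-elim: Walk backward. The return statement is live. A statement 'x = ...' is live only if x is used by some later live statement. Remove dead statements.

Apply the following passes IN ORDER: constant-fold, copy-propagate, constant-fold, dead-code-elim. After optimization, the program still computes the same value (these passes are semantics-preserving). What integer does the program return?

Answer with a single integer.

Answer: 14

Derivation:
Initial IR:
  y = 5
  t = 3 * y
  c = 2
  z = 5 + 9
  a = t
  v = 8 * 9
  b = 8 + 0
  return z
After constant-fold (8 stmts):
  y = 5
  t = 3 * y
  c = 2
  z = 14
  a = t
  v = 72
  b = 8
  return z
After copy-propagate (8 stmts):
  y = 5
  t = 3 * 5
  c = 2
  z = 14
  a = t
  v = 72
  b = 8
  return 14
After constant-fold (8 stmts):
  y = 5
  t = 15
  c = 2
  z = 14
  a = t
  v = 72
  b = 8
  return 14
After dead-code-elim (1 stmts):
  return 14
Evaluate:
  y = 5  =>  y = 5
  t = 3 * y  =>  t = 15
  c = 2  =>  c = 2
  z = 5 + 9  =>  z = 14
  a = t  =>  a = 15
  v = 8 * 9  =>  v = 72
  b = 8 + 0  =>  b = 8
  return z = 14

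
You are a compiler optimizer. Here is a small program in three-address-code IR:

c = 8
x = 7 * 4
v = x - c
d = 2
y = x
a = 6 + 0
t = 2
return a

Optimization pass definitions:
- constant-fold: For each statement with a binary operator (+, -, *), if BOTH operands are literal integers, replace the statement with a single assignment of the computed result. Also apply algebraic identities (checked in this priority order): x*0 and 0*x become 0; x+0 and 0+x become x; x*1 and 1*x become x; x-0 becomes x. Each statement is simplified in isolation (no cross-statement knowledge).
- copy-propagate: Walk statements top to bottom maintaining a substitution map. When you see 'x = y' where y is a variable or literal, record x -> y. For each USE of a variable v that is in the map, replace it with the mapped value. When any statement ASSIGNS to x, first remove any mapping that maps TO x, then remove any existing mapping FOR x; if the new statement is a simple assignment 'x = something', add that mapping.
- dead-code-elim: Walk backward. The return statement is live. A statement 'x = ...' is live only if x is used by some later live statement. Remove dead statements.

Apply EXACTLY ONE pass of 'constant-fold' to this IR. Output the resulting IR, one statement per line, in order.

Answer: c = 8
x = 28
v = x - c
d = 2
y = x
a = 6
t = 2
return a

Derivation:
Applying constant-fold statement-by-statement:
  [1] c = 8  (unchanged)
  [2] x = 7 * 4  -> x = 28
  [3] v = x - c  (unchanged)
  [4] d = 2  (unchanged)
  [5] y = x  (unchanged)
  [6] a = 6 + 0  -> a = 6
  [7] t = 2  (unchanged)
  [8] return a  (unchanged)
Result (8 stmts):
  c = 8
  x = 28
  v = x - c
  d = 2
  y = x
  a = 6
  t = 2
  return a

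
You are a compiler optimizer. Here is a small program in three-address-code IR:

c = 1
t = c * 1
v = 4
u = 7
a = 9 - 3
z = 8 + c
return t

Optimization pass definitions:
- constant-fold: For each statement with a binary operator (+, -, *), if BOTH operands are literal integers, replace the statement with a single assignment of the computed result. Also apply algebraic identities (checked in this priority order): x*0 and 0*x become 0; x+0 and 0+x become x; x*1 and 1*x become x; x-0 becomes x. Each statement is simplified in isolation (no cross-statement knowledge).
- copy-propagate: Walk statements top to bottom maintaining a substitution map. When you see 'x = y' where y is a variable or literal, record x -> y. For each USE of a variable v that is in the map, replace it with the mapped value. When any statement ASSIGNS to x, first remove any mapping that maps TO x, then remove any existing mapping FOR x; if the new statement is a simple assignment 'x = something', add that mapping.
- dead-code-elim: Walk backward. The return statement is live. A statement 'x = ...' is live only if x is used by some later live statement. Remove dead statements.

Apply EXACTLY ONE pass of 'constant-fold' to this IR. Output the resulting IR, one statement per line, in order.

Answer: c = 1
t = c
v = 4
u = 7
a = 6
z = 8 + c
return t

Derivation:
Applying constant-fold statement-by-statement:
  [1] c = 1  (unchanged)
  [2] t = c * 1  -> t = c
  [3] v = 4  (unchanged)
  [4] u = 7  (unchanged)
  [5] a = 9 - 3  -> a = 6
  [6] z = 8 + c  (unchanged)
  [7] return t  (unchanged)
Result (7 stmts):
  c = 1
  t = c
  v = 4
  u = 7
  a = 6
  z = 8 + c
  return t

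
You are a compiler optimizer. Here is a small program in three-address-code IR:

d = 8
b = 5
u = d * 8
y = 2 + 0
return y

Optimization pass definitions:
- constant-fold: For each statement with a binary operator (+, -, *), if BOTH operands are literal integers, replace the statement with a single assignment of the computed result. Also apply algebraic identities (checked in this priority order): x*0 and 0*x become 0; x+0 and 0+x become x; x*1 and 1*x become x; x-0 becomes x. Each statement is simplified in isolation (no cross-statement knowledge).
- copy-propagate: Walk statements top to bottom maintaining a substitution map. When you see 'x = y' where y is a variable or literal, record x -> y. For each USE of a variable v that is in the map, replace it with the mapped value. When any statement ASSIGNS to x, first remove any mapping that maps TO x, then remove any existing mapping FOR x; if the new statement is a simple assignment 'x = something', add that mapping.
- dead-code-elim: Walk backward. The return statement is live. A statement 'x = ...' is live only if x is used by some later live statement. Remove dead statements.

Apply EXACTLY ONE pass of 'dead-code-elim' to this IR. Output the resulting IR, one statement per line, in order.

Applying dead-code-elim statement-by-statement:
  [5] return y  -> KEEP (return); live=['y']
  [4] y = 2 + 0  -> KEEP; live=[]
  [3] u = d * 8  -> DEAD (u not live)
  [2] b = 5  -> DEAD (b not live)
  [1] d = 8  -> DEAD (d not live)
Result (2 stmts):
  y = 2 + 0
  return y

Answer: y = 2 + 0
return y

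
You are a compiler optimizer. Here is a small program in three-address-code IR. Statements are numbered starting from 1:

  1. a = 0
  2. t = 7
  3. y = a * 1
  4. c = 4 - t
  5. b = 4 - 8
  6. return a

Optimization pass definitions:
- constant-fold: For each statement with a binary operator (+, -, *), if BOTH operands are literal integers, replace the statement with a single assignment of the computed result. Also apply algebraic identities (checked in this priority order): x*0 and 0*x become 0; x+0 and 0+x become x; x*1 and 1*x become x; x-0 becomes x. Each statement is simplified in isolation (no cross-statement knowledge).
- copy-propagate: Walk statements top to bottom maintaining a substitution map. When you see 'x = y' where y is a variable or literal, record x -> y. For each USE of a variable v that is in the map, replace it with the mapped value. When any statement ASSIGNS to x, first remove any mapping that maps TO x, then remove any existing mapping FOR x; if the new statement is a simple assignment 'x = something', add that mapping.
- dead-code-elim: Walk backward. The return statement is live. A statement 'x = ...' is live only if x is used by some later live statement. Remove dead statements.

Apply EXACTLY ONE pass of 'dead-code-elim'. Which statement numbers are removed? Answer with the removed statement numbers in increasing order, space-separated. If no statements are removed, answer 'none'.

Backward liveness scan:
Stmt 1 'a = 0': KEEP (a is live); live-in = []
Stmt 2 't = 7': DEAD (t not in live set ['a'])
Stmt 3 'y = a * 1': DEAD (y not in live set ['a'])
Stmt 4 'c = 4 - t': DEAD (c not in live set ['a'])
Stmt 5 'b = 4 - 8': DEAD (b not in live set ['a'])
Stmt 6 'return a': KEEP (return); live-in = ['a']
Removed statement numbers: [2, 3, 4, 5]
Surviving IR:
  a = 0
  return a

Answer: 2 3 4 5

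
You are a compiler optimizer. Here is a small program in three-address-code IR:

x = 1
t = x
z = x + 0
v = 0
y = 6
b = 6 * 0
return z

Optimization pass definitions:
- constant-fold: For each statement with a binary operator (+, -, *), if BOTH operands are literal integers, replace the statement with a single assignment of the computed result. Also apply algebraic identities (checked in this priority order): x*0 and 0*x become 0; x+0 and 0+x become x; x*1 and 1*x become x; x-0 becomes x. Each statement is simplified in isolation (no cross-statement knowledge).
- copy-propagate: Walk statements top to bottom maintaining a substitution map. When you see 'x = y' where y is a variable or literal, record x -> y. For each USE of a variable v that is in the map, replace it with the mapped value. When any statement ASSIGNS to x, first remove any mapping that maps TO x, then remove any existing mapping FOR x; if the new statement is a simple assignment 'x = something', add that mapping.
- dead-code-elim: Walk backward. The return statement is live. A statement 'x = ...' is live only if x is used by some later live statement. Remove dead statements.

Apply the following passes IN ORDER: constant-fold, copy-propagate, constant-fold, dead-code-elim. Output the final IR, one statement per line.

Answer: return 1

Derivation:
Initial IR:
  x = 1
  t = x
  z = x + 0
  v = 0
  y = 6
  b = 6 * 0
  return z
After constant-fold (7 stmts):
  x = 1
  t = x
  z = x
  v = 0
  y = 6
  b = 0
  return z
After copy-propagate (7 stmts):
  x = 1
  t = 1
  z = 1
  v = 0
  y = 6
  b = 0
  return 1
After constant-fold (7 stmts):
  x = 1
  t = 1
  z = 1
  v = 0
  y = 6
  b = 0
  return 1
After dead-code-elim (1 stmts):
  return 1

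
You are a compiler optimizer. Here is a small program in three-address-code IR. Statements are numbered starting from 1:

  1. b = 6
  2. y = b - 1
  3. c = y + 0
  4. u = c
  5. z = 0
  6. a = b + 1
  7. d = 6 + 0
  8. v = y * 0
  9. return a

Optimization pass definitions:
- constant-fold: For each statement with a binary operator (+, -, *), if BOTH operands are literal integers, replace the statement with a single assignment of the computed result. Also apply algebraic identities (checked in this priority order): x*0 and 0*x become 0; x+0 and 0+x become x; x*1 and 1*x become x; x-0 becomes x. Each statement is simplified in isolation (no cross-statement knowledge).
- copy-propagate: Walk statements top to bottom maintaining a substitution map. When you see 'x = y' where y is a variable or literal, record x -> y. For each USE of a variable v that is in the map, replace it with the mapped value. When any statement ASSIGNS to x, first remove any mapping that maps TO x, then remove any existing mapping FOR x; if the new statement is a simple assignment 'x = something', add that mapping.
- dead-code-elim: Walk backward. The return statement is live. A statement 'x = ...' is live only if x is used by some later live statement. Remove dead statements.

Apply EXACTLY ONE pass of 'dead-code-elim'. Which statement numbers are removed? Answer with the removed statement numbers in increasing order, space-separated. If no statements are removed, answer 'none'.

Backward liveness scan:
Stmt 1 'b = 6': KEEP (b is live); live-in = []
Stmt 2 'y = b - 1': DEAD (y not in live set ['b'])
Stmt 3 'c = y + 0': DEAD (c not in live set ['b'])
Stmt 4 'u = c': DEAD (u not in live set ['b'])
Stmt 5 'z = 0': DEAD (z not in live set ['b'])
Stmt 6 'a = b + 1': KEEP (a is live); live-in = ['b']
Stmt 7 'd = 6 + 0': DEAD (d not in live set ['a'])
Stmt 8 'v = y * 0': DEAD (v not in live set ['a'])
Stmt 9 'return a': KEEP (return); live-in = ['a']
Removed statement numbers: [2, 3, 4, 5, 7, 8]
Surviving IR:
  b = 6
  a = b + 1
  return a

Answer: 2 3 4 5 7 8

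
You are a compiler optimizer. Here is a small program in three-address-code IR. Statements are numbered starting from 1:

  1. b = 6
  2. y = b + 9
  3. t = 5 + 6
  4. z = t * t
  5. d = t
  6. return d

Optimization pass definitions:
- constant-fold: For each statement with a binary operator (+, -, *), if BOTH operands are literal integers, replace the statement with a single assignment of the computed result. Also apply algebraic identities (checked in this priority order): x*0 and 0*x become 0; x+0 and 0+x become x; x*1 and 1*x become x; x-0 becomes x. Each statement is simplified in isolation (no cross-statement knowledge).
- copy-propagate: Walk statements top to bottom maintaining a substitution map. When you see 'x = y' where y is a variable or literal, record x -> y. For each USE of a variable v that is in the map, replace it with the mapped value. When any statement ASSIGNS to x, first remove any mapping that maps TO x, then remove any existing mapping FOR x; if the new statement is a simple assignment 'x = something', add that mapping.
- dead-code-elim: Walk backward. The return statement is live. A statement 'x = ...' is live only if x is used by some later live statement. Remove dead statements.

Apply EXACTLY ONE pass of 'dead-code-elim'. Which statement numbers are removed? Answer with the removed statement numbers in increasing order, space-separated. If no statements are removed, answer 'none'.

Answer: 1 2 4

Derivation:
Backward liveness scan:
Stmt 1 'b = 6': DEAD (b not in live set [])
Stmt 2 'y = b + 9': DEAD (y not in live set [])
Stmt 3 't = 5 + 6': KEEP (t is live); live-in = []
Stmt 4 'z = t * t': DEAD (z not in live set ['t'])
Stmt 5 'd = t': KEEP (d is live); live-in = ['t']
Stmt 6 'return d': KEEP (return); live-in = ['d']
Removed statement numbers: [1, 2, 4]
Surviving IR:
  t = 5 + 6
  d = t
  return d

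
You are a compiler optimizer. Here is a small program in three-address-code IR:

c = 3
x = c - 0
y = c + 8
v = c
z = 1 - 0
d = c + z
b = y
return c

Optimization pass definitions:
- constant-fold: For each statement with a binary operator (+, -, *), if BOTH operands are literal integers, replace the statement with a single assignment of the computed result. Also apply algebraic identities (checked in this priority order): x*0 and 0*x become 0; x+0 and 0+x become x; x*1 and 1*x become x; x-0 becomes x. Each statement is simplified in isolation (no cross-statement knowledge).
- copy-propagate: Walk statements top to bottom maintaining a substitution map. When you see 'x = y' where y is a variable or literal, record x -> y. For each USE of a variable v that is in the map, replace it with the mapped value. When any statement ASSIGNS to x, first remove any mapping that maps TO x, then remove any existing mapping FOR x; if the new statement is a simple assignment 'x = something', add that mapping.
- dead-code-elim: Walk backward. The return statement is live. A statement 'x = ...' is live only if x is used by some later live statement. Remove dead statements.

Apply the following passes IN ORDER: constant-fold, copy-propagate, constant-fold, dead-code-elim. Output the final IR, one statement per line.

Answer: return 3

Derivation:
Initial IR:
  c = 3
  x = c - 0
  y = c + 8
  v = c
  z = 1 - 0
  d = c + z
  b = y
  return c
After constant-fold (8 stmts):
  c = 3
  x = c
  y = c + 8
  v = c
  z = 1
  d = c + z
  b = y
  return c
After copy-propagate (8 stmts):
  c = 3
  x = 3
  y = 3 + 8
  v = 3
  z = 1
  d = 3 + 1
  b = y
  return 3
After constant-fold (8 stmts):
  c = 3
  x = 3
  y = 11
  v = 3
  z = 1
  d = 4
  b = y
  return 3
After dead-code-elim (1 stmts):
  return 3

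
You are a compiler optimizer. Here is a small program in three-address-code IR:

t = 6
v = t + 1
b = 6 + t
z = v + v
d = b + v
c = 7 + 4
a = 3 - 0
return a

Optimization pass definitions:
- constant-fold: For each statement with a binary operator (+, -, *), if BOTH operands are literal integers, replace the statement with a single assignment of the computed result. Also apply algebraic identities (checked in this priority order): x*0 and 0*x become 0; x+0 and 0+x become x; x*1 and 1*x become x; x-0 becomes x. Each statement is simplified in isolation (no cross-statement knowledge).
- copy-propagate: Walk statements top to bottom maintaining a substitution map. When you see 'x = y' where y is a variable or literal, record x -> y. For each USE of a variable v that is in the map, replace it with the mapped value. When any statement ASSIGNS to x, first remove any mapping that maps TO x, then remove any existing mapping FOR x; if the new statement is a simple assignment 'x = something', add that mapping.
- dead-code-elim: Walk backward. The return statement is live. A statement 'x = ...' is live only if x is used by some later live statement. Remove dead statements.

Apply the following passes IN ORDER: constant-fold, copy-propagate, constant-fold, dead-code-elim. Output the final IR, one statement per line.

Answer: return 3

Derivation:
Initial IR:
  t = 6
  v = t + 1
  b = 6 + t
  z = v + v
  d = b + v
  c = 7 + 4
  a = 3 - 0
  return a
After constant-fold (8 stmts):
  t = 6
  v = t + 1
  b = 6 + t
  z = v + v
  d = b + v
  c = 11
  a = 3
  return a
After copy-propagate (8 stmts):
  t = 6
  v = 6 + 1
  b = 6 + 6
  z = v + v
  d = b + v
  c = 11
  a = 3
  return 3
After constant-fold (8 stmts):
  t = 6
  v = 7
  b = 12
  z = v + v
  d = b + v
  c = 11
  a = 3
  return 3
After dead-code-elim (1 stmts):
  return 3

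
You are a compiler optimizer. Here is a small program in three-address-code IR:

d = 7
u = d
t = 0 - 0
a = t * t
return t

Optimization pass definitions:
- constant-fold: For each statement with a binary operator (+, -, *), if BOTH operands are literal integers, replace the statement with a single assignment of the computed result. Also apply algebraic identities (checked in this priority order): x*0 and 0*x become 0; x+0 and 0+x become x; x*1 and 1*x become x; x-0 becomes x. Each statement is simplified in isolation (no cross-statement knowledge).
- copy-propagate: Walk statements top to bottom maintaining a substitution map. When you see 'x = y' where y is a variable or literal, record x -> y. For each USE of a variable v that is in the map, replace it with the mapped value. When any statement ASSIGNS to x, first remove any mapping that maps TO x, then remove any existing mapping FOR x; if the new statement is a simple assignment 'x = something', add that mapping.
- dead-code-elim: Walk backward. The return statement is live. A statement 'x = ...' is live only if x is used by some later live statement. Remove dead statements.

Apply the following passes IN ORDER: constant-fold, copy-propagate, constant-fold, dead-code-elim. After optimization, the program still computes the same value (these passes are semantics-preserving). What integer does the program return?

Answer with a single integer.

Answer: 0

Derivation:
Initial IR:
  d = 7
  u = d
  t = 0 - 0
  a = t * t
  return t
After constant-fold (5 stmts):
  d = 7
  u = d
  t = 0
  a = t * t
  return t
After copy-propagate (5 stmts):
  d = 7
  u = 7
  t = 0
  a = 0 * 0
  return 0
After constant-fold (5 stmts):
  d = 7
  u = 7
  t = 0
  a = 0
  return 0
After dead-code-elim (1 stmts):
  return 0
Evaluate:
  d = 7  =>  d = 7
  u = d  =>  u = 7
  t = 0 - 0  =>  t = 0
  a = t * t  =>  a = 0
  return t = 0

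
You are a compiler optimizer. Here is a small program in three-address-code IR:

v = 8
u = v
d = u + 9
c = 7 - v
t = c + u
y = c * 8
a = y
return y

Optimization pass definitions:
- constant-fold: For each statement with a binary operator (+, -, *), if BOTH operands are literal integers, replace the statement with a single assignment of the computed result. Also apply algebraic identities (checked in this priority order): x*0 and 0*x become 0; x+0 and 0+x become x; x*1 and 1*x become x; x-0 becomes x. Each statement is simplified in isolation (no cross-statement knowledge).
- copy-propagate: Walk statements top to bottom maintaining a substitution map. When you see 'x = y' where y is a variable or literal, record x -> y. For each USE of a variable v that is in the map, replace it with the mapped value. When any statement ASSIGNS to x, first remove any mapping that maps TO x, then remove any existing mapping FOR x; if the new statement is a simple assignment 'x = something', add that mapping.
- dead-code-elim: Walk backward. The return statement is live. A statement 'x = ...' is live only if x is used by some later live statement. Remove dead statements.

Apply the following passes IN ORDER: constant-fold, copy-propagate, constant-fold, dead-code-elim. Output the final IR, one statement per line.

Initial IR:
  v = 8
  u = v
  d = u + 9
  c = 7 - v
  t = c + u
  y = c * 8
  a = y
  return y
After constant-fold (8 stmts):
  v = 8
  u = v
  d = u + 9
  c = 7 - v
  t = c + u
  y = c * 8
  a = y
  return y
After copy-propagate (8 stmts):
  v = 8
  u = 8
  d = 8 + 9
  c = 7 - 8
  t = c + 8
  y = c * 8
  a = y
  return y
After constant-fold (8 stmts):
  v = 8
  u = 8
  d = 17
  c = -1
  t = c + 8
  y = c * 8
  a = y
  return y
After dead-code-elim (3 stmts):
  c = -1
  y = c * 8
  return y

Answer: c = -1
y = c * 8
return y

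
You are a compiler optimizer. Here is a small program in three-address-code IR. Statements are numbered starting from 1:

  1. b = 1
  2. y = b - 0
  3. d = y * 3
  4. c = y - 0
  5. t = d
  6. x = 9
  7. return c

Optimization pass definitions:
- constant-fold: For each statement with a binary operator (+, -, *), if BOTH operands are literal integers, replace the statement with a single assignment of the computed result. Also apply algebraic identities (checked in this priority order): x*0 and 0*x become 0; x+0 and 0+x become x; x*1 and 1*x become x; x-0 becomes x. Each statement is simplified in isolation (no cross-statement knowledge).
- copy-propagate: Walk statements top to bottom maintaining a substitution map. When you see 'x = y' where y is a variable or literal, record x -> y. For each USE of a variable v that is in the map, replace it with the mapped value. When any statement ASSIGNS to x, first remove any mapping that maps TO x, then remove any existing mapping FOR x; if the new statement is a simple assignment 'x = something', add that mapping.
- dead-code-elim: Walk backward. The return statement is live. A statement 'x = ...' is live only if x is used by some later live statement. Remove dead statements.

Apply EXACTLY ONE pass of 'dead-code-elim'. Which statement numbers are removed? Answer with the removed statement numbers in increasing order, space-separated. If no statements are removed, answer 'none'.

Backward liveness scan:
Stmt 1 'b = 1': KEEP (b is live); live-in = []
Stmt 2 'y = b - 0': KEEP (y is live); live-in = ['b']
Stmt 3 'd = y * 3': DEAD (d not in live set ['y'])
Stmt 4 'c = y - 0': KEEP (c is live); live-in = ['y']
Stmt 5 't = d': DEAD (t not in live set ['c'])
Stmt 6 'x = 9': DEAD (x not in live set ['c'])
Stmt 7 'return c': KEEP (return); live-in = ['c']
Removed statement numbers: [3, 5, 6]
Surviving IR:
  b = 1
  y = b - 0
  c = y - 0
  return c

Answer: 3 5 6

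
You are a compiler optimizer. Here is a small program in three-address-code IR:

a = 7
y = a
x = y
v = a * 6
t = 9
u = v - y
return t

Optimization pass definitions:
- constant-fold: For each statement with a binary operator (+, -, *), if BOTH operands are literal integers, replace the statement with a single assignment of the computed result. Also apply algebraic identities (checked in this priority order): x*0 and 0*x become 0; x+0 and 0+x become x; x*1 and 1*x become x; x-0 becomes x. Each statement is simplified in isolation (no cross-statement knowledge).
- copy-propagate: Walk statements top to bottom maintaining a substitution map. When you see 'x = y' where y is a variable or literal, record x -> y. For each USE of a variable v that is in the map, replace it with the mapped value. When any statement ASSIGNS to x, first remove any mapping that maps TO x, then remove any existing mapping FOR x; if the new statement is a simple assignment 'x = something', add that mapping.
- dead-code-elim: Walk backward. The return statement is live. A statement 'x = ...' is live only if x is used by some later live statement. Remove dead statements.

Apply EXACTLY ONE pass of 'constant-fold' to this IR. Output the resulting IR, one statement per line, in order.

Answer: a = 7
y = a
x = y
v = a * 6
t = 9
u = v - y
return t

Derivation:
Applying constant-fold statement-by-statement:
  [1] a = 7  (unchanged)
  [2] y = a  (unchanged)
  [3] x = y  (unchanged)
  [4] v = a * 6  (unchanged)
  [5] t = 9  (unchanged)
  [6] u = v - y  (unchanged)
  [7] return t  (unchanged)
Result (7 stmts):
  a = 7
  y = a
  x = y
  v = a * 6
  t = 9
  u = v - y
  return t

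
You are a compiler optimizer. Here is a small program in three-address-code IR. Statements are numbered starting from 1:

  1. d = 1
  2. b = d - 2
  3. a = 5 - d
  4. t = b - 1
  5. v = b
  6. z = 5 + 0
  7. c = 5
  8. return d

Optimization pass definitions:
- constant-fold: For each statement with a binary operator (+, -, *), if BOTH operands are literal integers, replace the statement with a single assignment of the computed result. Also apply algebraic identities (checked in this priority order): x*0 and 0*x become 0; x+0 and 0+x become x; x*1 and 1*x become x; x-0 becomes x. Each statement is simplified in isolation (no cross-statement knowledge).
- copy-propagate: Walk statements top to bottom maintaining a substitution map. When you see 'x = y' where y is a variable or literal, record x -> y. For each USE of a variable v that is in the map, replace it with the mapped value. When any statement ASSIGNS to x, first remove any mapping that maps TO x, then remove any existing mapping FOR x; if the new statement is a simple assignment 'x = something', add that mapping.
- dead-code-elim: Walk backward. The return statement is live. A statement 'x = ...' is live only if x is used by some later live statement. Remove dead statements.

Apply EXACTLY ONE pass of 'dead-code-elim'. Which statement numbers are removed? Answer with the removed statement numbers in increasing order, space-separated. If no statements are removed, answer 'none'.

Backward liveness scan:
Stmt 1 'd = 1': KEEP (d is live); live-in = []
Stmt 2 'b = d - 2': DEAD (b not in live set ['d'])
Stmt 3 'a = 5 - d': DEAD (a not in live set ['d'])
Stmt 4 't = b - 1': DEAD (t not in live set ['d'])
Stmt 5 'v = b': DEAD (v not in live set ['d'])
Stmt 6 'z = 5 + 0': DEAD (z not in live set ['d'])
Stmt 7 'c = 5': DEAD (c not in live set ['d'])
Stmt 8 'return d': KEEP (return); live-in = ['d']
Removed statement numbers: [2, 3, 4, 5, 6, 7]
Surviving IR:
  d = 1
  return d

Answer: 2 3 4 5 6 7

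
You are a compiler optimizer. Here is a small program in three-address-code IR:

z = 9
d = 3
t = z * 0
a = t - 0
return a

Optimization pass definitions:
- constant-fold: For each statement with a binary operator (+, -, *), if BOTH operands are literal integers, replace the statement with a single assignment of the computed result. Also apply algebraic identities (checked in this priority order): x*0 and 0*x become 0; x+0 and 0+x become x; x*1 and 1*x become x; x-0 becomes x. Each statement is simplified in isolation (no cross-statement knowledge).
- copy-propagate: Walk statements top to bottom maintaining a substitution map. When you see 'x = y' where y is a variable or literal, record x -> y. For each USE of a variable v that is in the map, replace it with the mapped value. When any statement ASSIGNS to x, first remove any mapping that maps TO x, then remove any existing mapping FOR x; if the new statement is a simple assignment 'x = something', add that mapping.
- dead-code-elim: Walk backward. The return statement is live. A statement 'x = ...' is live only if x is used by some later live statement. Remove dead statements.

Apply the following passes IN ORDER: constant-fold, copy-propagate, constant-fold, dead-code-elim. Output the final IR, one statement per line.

Initial IR:
  z = 9
  d = 3
  t = z * 0
  a = t - 0
  return a
After constant-fold (5 stmts):
  z = 9
  d = 3
  t = 0
  a = t
  return a
After copy-propagate (5 stmts):
  z = 9
  d = 3
  t = 0
  a = 0
  return 0
After constant-fold (5 stmts):
  z = 9
  d = 3
  t = 0
  a = 0
  return 0
After dead-code-elim (1 stmts):
  return 0

Answer: return 0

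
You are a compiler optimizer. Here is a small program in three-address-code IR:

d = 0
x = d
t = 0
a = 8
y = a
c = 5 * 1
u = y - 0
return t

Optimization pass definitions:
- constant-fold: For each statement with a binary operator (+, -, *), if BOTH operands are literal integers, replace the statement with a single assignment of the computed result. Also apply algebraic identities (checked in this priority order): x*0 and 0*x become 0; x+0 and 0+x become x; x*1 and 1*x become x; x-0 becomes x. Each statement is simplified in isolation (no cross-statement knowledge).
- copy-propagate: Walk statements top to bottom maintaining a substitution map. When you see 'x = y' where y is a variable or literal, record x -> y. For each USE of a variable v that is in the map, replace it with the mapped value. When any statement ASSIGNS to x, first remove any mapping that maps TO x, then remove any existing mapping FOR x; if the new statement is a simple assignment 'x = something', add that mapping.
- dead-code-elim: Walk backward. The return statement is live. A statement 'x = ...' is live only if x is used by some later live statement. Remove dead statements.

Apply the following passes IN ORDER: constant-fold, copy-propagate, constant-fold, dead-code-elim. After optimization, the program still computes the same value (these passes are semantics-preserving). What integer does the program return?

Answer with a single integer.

Answer: 0

Derivation:
Initial IR:
  d = 0
  x = d
  t = 0
  a = 8
  y = a
  c = 5 * 1
  u = y - 0
  return t
After constant-fold (8 stmts):
  d = 0
  x = d
  t = 0
  a = 8
  y = a
  c = 5
  u = y
  return t
After copy-propagate (8 stmts):
  d = 0
  x = 0
  t = 0
  a = 8
  y = 8
  c = 5
  u = 8
  return 0
After constant-fold (8 stmts):
  d = 0
  x = 0
  t = 0
  a = 8
  y = 8
  c = 5
  u = 8
  return 0
After dead-code-elim (1 stmts):
  return 0
Evaluate:
  d = 0  =>  d = 0
  x = d  =>  x = 0
  t = 0  =>  t = 0
  a = 8  =>  a = 8
  y = a  =>  y = 8
  c = 5 * 1  =>  c = 5
  u = y - 0  =>  u = 8
  return t = 0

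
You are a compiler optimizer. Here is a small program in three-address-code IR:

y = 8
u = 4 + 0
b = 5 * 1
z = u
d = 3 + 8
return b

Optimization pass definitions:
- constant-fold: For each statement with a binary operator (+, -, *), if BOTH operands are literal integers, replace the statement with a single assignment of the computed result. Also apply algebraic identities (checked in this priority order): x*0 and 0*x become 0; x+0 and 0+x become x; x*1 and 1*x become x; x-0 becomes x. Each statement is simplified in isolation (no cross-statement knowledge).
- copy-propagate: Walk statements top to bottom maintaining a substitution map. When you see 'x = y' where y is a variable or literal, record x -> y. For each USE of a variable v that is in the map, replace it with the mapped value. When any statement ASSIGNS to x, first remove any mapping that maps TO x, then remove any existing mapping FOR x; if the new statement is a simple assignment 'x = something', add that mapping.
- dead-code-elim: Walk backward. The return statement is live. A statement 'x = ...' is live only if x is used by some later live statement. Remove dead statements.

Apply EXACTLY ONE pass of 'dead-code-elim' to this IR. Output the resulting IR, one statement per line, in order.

Applying dead-code-elim statement-by-statement:
  [6] return b  -> KEEP (return); live=['b']
  [5] d = 3 + 8  -> DEAD (d not live)
  [4] z = u  -> DEAD (z not live)
  [3] b = 5 * 1  -> KEEP; live=[]
  [2] u = 4 + 0  -> DEAD (u not live)
  [1] y = 8  -> DEAD (y not live)
Result (2 stmts):
  b = 5 * 1
  return b

Answer: b = 5 * 1
return b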